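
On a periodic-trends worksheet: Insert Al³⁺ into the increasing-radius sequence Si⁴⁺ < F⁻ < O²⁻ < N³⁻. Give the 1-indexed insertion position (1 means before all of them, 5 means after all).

Isoelectronic series (10 e⁻ each). Size is set by nuclear charge: more protons means a smaller ion. Si⁴⁺ (Z=14), Al³⁺ (Z=13), F⁻ (Z=9), O²⁻ (Z=8), N³⁻ (Z=7).
The complete sequence is Si⁴⁺ < Al³⁺ < F⁻ < O²⁻ < N³⁻. Al³⁺ sits at position 2.

2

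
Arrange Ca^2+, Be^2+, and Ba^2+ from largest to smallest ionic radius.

Ba^2+ > Ca^2+ > Be^2+

These ions sit in one column with identical charge. Each step down the periodic table adds a principal shell, increasing the radius.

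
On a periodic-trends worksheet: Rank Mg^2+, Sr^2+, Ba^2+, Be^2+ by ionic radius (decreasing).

Ba^2+ > Sr^2+ > Mg^2+ > Be^2+

Same group, same charge. Going down the group adds an extra shell of electrons, so the ion gets larger: Be^2+ is highest in the group and smallest.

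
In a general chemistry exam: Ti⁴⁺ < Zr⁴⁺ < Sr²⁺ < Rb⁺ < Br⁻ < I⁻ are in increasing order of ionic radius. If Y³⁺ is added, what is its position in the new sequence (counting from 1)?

Tabulating Z and e⁻: Ti⁴⁺ (Z=22, 18 e⁻), Zr⁴⁺ (Z=40, 36 e⁻), Y³⁺ (Z=39, 36 e⁻), Sr²⁺ (Z=38, 36 e⁻), Rb⁺ (Z=37, 36 e⁻), Br⁻ (Z=35, 36 e⁻), I⁻ (Z=53, 54 e⁻). Ti⁴⁺ < Zr⁴⁺ (same group, period 4 vs 5); Zr⁴⁺ < Y³⁺ (isoelectronic, higher Z=40 is smaller); Y³⁺ < Sr²⁺ (isoelectronic, higher Z=39 is smaller); Sr²⁺ < Rb⁺ (both 36 e⁻, Z=38>37); Rb⁺ < Br⁻ (isoelectronic, higher Z=37 is smaller); Br⁻ < I⁻ (same group, period 4 vs 5).
Merged order: Ti⁴⁺ < Zr⁴⁺ < Y³⁺ < Sr²⁺ < Rb⁺ < Br⁻ < I⁻ — Y³⁺ is number 3.

3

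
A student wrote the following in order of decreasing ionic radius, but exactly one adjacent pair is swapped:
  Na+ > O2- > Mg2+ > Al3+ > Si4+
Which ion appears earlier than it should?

Scanning neighbour by neighbour, only Na+/O2- violates a trend: Na+ and O2- share 10 electrons; the higher nuclear charge on Na (Z=11) contracts it more, so Na+ < O2-. That makes Na+ the one sitting a position early relative to where it belongs.

Na+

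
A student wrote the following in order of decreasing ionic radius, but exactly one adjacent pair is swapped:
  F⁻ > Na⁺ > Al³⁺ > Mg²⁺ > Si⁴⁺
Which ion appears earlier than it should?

Al³⁺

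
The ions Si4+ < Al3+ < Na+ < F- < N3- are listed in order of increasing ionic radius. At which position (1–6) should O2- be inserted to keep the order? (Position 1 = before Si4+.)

5

These species are isoelectronic with 10 electrons. The only difference is the number of protons: Si4+ (Z=14), Al3+ (Z=13), Na+ (Z=11), F- (Z=9), O2- (Z=8), N3- (Z=7). The strongest nuclear pull (Si4+) gives the smallest ion.
Merged order: Si4+ < Al3+ < Na+ < F- < O2- < N3- — O2- is number 5.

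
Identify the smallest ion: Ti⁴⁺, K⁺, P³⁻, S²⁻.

These species are isoelectronic with 18 electrons. The only difference is the number of protons: Ti⁴⁺ (Z=22), K⁺ (Z=19), S²⁻ (Z=16), P³⁻ (Z=15). The strongest nuclear pull (Ti⁴⁺) gives the smallest ion.

Ti⁴⁺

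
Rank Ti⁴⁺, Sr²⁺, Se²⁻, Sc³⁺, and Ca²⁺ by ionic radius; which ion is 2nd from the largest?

Work out protons and electrons: Ti⁴⁺: 18 e⁻, Z=22, Sc³⁺: 18 e⁻, Z=21, Ca²⁺: 18 e⁻, Z=20, Sr²⁺: 36 e⁻, Z=38, Se²⁻: 36 e⁻, Z=34. Ti⁴⁺ < Sc³⁺ (isoelectronic, higher Z=22 is smaller); Sc³⁺ < Ca²⁺ (both 18 e⁻, Z=21>20); Ca²⁺ < Sr²⁺ (same group, period 4 vs 5); Sr²⁺ < Se²⁻ (isoelectronic, higher Z=38 is smaller).
Full ascending order: Ti⁴⁺ < Sc³⁺ < Ca²⁺ < Sr²⁺ < Se²⁻. Counting from the largest, position 2 is Sr²⁺.

Sr²⁺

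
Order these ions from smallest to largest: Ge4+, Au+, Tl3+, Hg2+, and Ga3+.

Ge4+ < Ga3+ < Tl3+ < Hg2+ < Au+

Work out protons and electrons: Ge4+ has 28 e⁻ (Z=32), Ga3+ has 28 e⁻ (Z=31), Tl3+ has 78 e⁻ (Z=81), Hg2+ has 78 e⁻ (Z=80), Au+ has 78 e⁻ (Z=79). Ge4+ < Ga3+ (both 28 e⁻, Z=32>31); Ga3+ < Tl3+ (same group, 2 shells fewer); Tl3+ < Hg2+ (both 78 e⁻, Z=81>80); Hg2+ < Au+ (isoelectronic, higher Z=80 is smaller).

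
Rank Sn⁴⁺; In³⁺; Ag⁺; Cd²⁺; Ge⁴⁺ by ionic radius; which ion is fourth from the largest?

Sn⁴⁺

Electron counts and nuclear charges: Ge⁴⁺ has 28 e⁻ (Z=32), Sn⁴⁺ has 46 e⁻ (Z=50), In³⁺ has 46 e⁻ (Z=49), Cd²⁺ has 46 e⁻ (Z=48), Ag⁺ has 46 e⁻ (Z=47). Ge⁴⁺ < Sn⁴⁺ (same group, period 4 vs 5); Sn⁴⁺ < In³⁺ (isoelectronic, higher Z=50 is smaller); In³⁺ < Cd²⁺ (both 46 e⁻, Z=49>48); Cd²⁺ < Ag⁺ (isoelectronic, higher Z=48 is smaller).
Ordering: Ge⁴⁺ < Sn⁴⁺ < In³⁺ < Cd²⁺ < Ag⁺. The fourth largest is Sn⁴⁺.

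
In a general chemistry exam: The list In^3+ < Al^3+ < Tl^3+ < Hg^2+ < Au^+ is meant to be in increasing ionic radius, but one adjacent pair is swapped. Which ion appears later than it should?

The pair In^3+, Al^3+ is the wrong way round — Al^3+ and In^3+ are in one column with the same charge; the lighter period-3 ion has 2 fewer shells and is smaller. All other adjacent pairs agree with periodic trends, so Al^3+ is the misplaced ion.

Al^3+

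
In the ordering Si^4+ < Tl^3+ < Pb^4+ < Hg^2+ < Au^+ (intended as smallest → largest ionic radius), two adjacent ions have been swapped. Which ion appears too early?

Tl^3+

The pair Tl^3+, Pb^4+ is the wrong way round — both have 78 electrons but Z(Pb)=82 > Z(Tl)=81, so Pb^4+ should be the smaller of the two. All other adjacent pairs agree with periodic trends, so Tl^3+ is the misplaced ion.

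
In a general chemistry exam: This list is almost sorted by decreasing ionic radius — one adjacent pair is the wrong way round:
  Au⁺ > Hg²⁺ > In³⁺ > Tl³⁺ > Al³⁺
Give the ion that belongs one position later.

In³⁺

The pair In³⁺, Tl³⁺ is the wrong way round — In³⁺ and Tl³⁺ are in one column with the same charge; the lighter period-5 ion has one fewer shell and is smaller. All other adjacent pairs agree with periodic trends, so In³⁺ is the misplaced ion.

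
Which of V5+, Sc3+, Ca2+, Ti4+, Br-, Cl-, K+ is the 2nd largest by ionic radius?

Cl-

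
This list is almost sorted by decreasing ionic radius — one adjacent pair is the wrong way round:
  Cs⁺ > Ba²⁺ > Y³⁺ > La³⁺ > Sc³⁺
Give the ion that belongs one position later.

Check each adjacent pair. Y³⁺ and La³⁺ are reversed: Y³⁺ and La³⁺ are in one column with the same charge; the lighter period-5 ion has one fewer shell and is smaller. No other neighbouring pair contradicts the periodic trends, so Y³⁺ is the ion listed too early.

Y³⁺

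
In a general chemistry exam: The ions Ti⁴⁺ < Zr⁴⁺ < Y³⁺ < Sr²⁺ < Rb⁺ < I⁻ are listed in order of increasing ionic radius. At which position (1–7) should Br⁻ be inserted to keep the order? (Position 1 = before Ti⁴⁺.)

First list Z and electron count for each: Ti⁴⁺ has 18 e⁻ (Z=22), Zr⁴⁺ has 36 e⁻ (Z=40), Y³⁺ has 36 e⁻ (Z=39), Sr²⁺ has 36 e⁻ (Z=38), Rb⁺ has 36 e⁻ (Z=37), Br⁻ has 36 e⁻ (Z=35), I⁻ has 54 e⁻ (Z=53). Ti⁴⁺ < Zr⁴⁺ (same group, 1 shell fewer); Zr⁴⁺ < Y³⁺ (isoelectronic, higher Z=40 is smaller); Y³⁺ < Sr²⁺ (both 36 e⁻, Z=39>38); Sr²⁺ < Rb⁺ (isoelectronic, higher Z=38 is smaller); Rb⁺ < Br⁻ (isoelectronic, higher Z=37 is smaller); Br⁻ < I⁻ (same group, period 4 vs 5).
With Br⁻ included the full order is Ti⁴⁺ < Zr⁴⁺ < Y³⁺ < Sr²⁺ < Rb⁺ < Br⁻ < I⁻, so it takes position 6.

6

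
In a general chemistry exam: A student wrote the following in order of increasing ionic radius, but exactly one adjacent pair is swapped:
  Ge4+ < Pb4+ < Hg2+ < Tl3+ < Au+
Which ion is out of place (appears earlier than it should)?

Check each adjacent pair. Hg2+ and Tl3+ are reversed: both have 78 electrons but Z(Tl)=81 > Z(Hg)=80, so Tl3+ should be the smaller of the two. No other neighbouring pair contradicts the periodic trends, so Hg2+ is the ion listed too early.

Hg2+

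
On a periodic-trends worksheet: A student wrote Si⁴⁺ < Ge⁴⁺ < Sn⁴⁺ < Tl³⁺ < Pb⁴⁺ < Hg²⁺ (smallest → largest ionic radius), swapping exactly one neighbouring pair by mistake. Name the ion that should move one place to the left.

Pb⁴⁺

The pair Tl³⁺, Pb⁴⁺ is the wrong way round — they are isoelectronic (78 e⁻) and Pb has more protons than Tl (82 vs 81), making Pb⁴⁺ smaller. All other adjacent pairs agree with periodic trends, so Pb⁴⁺ is the misplaced ion.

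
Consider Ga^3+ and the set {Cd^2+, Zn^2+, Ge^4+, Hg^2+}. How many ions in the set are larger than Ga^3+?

3

Ge^4+ (Z=32, 28 e⁻), Ga^3+ (Z=31, 28 e⁻), Zn^2+ (Z=30, 28 e⁻), Cd^2+ (Z=48, 46 e⁻), Hg^2+ (Z=80, 78 e⁻). Ge^4+ < Ga^3+ (isoelectronic, higher Z=32 is smaller); Ga^3+ < Zn^2+ (both 28 e⁻, Z=31>30); Zn^2+ < Cd^2+ (same group, 1 shell fewer); Cd^2+ < Hg^2+ (same group, 1 shell fewer).
Relative to Ga^3+, the ions that are larger are Zn^2+, Cd^2+, Hg^2+. Count: 3.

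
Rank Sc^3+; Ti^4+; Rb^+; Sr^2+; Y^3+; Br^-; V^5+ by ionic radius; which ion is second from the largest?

Rb^+

Electron counts and nuclear charges: V^5+: 18 e⁻, Z=23, Ti^4+: 18 e⁻, Z=22, Sc^3+: 18 e⁻, Z=21, Y^3+: 36 e⁻, Z=39, Sr^2+: 36 e⁻, Z=38, Rb^+: 36 e⁻, Z=37, Br^-: 36 e⁻, Z=35. V^5+ < Ti^4+ (isoelectronic, higher Z=23 is smaller); Ti^4+ < Sc^3+ (isoelectronic, higher Z=22 is smaller); Sc^3+ < Y^3+ (same group, period 4 vs 5); Y^3+ < Sr^2+ (both 36 e⁻, Z=39>38); Sr^2+ < Rb^+ (isoelectronic, higher Z=38 is smaller); Rb^+ < Br^- (both 36 e⁻, Z=37>35).
Full ascending order: V^5+ < Ti^4+ < Sc^3+ < Y^3+ < Sr^2+ < Rb^+ < Br^-. Counting from the largest, position 2 is Rb^+.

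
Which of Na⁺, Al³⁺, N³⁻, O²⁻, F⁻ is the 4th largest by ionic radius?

Isoelectronic series (10 e⁻ each). Size is set by nuclear charge: more protons means a smaller ion. Al³⁺ (Z=13), Na⁺ (Z=11), F⁻ (Z=9), O²⁻ (Z=8), N³⁻ (Z=7).
Ordering: Al³⁺ < Na⁺ < F⁻ < O²⁻ < N³⁻. The 4th largest is Na⁺.

Na⁺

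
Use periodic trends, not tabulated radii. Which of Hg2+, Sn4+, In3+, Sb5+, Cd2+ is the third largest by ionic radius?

In3+

Electron counts and nuclear charges: Sb5+: 46 e⁻, Z=51, Sn4+: 46 e⁻, Z=50, In3+: 46 e⁻, Z=49, Cd2+: 46 e⁻, Z=48, Hg2+: 78 e⁻, Z=80. Sb5+ < Sn4+ (both 46 e⁻, Z=51>50); Sn4+ < In3+ (both 46 e⁻, Z=50>49); In3+ < Cd2+ (both 46 e⁻, Z=49>48); Cd2+ < Hg2+ (same group, period 5 vs 6).
So the order is Sb5+ < Sn4+ < In3+ < Cd2+ < Hg2+; the 3rd-largest ion is In3+.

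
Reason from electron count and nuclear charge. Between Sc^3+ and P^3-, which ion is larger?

P^3-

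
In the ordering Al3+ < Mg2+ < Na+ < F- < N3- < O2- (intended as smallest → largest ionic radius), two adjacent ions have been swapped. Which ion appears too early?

N3-

Scanning neighbour by neighbour, only N3-/O2- violates a trend: both have 10 electrons but Z(O)=8 > Z(N)=7, so O2- should be the smaller of the two. That makes N3- the one sitting a position early relative to where it belongs.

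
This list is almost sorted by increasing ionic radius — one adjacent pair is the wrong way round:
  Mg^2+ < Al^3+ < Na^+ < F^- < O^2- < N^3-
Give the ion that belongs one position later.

Mg^2+

Compare adjacent ions: they are isoelectronic (10 e⁻) and Al has more protons than Mg (13 vs 12), making Al^3+ smaller — yet in this increasing list Mg^2+ sits before Al^3+. Nothing else is reversed, so Mg^2+ should move one place to the right.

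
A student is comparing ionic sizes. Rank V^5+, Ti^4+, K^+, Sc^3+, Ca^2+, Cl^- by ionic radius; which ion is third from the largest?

Isoelectronic series (18 e⁻ each). Size is set by nuclear charge: more protons means a smaller ion. V^5+ (Z=23), Ti^4+ (Z=22), Sc^3+ (Z=21), Ca^2+ (Z=20), K^+ (Z=19), Cl^- (Z=17).
Ordering: V^5+ < Ti^4+ < Sc^3+ < Ca^2+ < K^+ < Cl^-. The third largest is Ca^2+.

Ca^2+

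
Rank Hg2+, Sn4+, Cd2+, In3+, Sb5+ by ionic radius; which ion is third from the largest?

In3+

Sb5+ has 46 e⁻ (Z=51), Sn4+ has 46 e⁻ (Z=50), In3+ has 46 e⁻ (Z=49), Cd2+ has 46 e⁻ (Z=48), Hg2+ has 78 e⁻ (Z=80). Sb5+ < Sn4+ (isoelectronic, higher Z=51 is smaller); Sn4+ < In3+ (isoelectronic, higher Z=50 is smaller); In3+ < Cd2+ (both 46 e⁻, Z=49>48); Cd2+ < Hg2+ (same group, period 5 vs 6).
Full ascending order: Sb5+ < Sn4+ < In3+ < Cd2+ < Hg2+. Counting from the largest, position 3 is In3+.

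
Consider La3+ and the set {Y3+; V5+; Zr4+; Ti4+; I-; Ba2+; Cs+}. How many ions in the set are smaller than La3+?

4

Tabulating Z and e⁻: V5+ has 18 e⁻ (Z=23), Ti4+ has 18 e⁻ (Z=22), Zr4+ has 36 e⁻ (Z=40), Y3+ has 36 e⁻ (Z=39), La3+ has 54 e⁻ (Z=57), Ba2+ has 54 e⁻ (Z=56), Cs+ has 54 e⁻ (Z=55), I- has 54 e⁻ (Z=53). V5+ < Ti4+ (both 18 e⁻, Z=23>22); Ti4+ < Zr4+ (same group, 1 shell fewer); Zr4+ < Y3+ (both 36 e⁻, Z=40>39); Y3+ < La3+ (same group, 1 shell fewer); La3+ < Ba2+ (both 54 e⁻, Z=57>56); Ba2+ < Cs+ (both 54 e⁻, Z=56>55); Cs+ < I- (isoelectronic, higher Z=55 is smaller).
Placing each against La3+: smaller — V5+, Ti4+, Zr4+, Y3+; larger — Ba2+, Cs+, I-. So 4 are smaller.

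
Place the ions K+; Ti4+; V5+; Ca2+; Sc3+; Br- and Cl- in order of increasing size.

First list Z and electron count for each: V5+: 18 e⁻, Z=23, Ti4+: 18 e⁻, Z=22, Sc3+: 18 e⁻, Z=21, Ca2+: 18 e⁻, Z=20, K+: 18 e⁻, Z=19, Cl-: 18 e⁻, Z=17, Br-: 36 e⁻, Z=35. V5+ < Ti4+ (isoelectronic, higher Z=23 is smaller); Ti4+ < Sc3+ (both 18 e⁻, Z=22>21); Sc3+ < Ca2+ (isoelectronic, higher Z=21 is smaller); Ca2+ < K+ (both 18 e⁻, Z=20>19); K+ < Cl- (isoelectronic, higher Z=19 is smaller); Cl- < Br- (same group, 1 shell fewer).

V5+ < Ti4+ < Sc3+ < Ca2+ < K+ < Cl- < Br-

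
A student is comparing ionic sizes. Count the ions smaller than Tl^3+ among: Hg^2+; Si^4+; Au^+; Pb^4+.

2

First list Z and electron count for each: Si^4+ has 10 e⁻ (Z=14), Pb^4+ has 78 e⁻ (Z=82), Tl^3+ has 78 e⁻ (Z=81), Hg^2+ has 78 e⁻ (Z=80), Au^+ has 78 e⁻ (Z=79). Si^4+ < Pb^4+ (same group, 3 shells fewer); Pb^4+ < Tl^3+ (isoelectronic, higher Z=82 is smaller); Tl^3+ < Hg^2+ (isoelectronic, higher Z=81 is smaller); Hg^2+ < Au^+ (both 78 e⁻, Z=80>79).
Placing each against Tl^3+: smaller — Si^4+, Pb^4+; larger — Hg^2+, Au^+. So 2 are smaller.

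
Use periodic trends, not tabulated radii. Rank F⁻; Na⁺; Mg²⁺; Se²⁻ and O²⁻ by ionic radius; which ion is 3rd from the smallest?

F⁻

Electron counts and nuclear charges: Mg²⁺ (Z=12, 10 e⁻), Na⁺ (Z=11, 10 e⁻), F⁻ (Z=9, 10 e⁻), O²⁻ (Z=8, 10 e⁻), Se²⁻ (Z=34, 36 e⁻). Mg²⁺ < Na⁺ (both 10 e⁻, Z=12>11); Na⁺ < F⁻ (both 10 e⁻, Z=11>9); F⁻ < O²⁻ (isoelectronic, higher Z=9 is smaller); O²⁻ < Se²⁻ (same group, 2 shells fewer).
Ordering: Mg²⁺ < Na⁺ < F⁻ < O²⁻ < Se²⁻. The 3rd smallest is F⁻.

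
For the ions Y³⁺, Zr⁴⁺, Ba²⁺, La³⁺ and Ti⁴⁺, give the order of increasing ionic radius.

Ti⁴⁺ < Zr⁴⁺ < Y³⁺ < La³⁺ < Ba²⁺

Tabulating Z and e⁻: Ti⁴⁺ (Z=22, 18 e⁻), Zr⁴⁺ (Z=40, 36 e⁻), Y³⁺ (Z=39, 36 e⁻), La³⁺ (Z=57, 54 e⁻), Ba²⁺ (Z=56, 54 e⁻). Ti⁴⁺ < Zr⁴⁺ (same group, period 4 vs 5); Zr⁴⁺ < Y³⁺ (both 36 e⁻, Z=40>39); Y³⁺ < La³⁺ (same group, 1 shell fewer); La³⁺ < Ba²⁺ (both 54 e⁻, Z=57>56).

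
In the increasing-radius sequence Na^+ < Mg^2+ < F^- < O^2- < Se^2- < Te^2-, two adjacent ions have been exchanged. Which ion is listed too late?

Mg^2+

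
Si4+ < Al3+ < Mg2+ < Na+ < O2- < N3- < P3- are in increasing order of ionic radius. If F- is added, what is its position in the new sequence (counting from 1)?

5

First list Z and electron count for each: Si4+ (Z=14, 10 e⁻), Al3+ (Z=13, 10 e⁻), Mg2+ (Z=12, 10 e⁻), Na+ (Z=11, 10 e⁻), F- (Z=9, 10 e⁻), O2- (Z=8, 10 e⁻), N3- (Z=7, 10 e⁻), P3- (Z=15, 18 e⁻). Si4+ < Al3+ (isoelectronic, higher Z=14 is smaller); Al3+ < Mg2+ (both 10 e⁻, Z=13>12); Mg2+ < Na+ (both 10 e⁻, Z=12>11); Na+ < F- (both 10 e⁻, Z=11>9); F- < O2- (isoelectronic, higher Z=9 is smaller); O2- < N3- (both 10 e⁻, Z=8>7); N3- < P3- (same group, period 2 vs 3).
Merged order: Si4+ < Al3+ < Mg2+ < Na+ < F- < O2- < N3- < P3- — F- is number 5.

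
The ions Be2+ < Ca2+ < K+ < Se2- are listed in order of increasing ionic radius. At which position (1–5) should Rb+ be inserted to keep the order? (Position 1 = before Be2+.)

Electron counts and nuclear charges: Be2+ (Z=4, 2 e⁻), Ca2+ (Z=20, 18 e⁻), K+ (Z=19, 18 e⁻), Rb+ (Z=37, 36 e⁻), Se2- (Z=34, 36 e⁻). Be2+ < Ca2+ (same group, period 2 vs 4); Ca2+ < K+ (isoelectronic, higher Z=20 is smaller); K+ < Rb+ (same group, period 4 vs 5); Rb+ < Se2- (isoelectronic, higher Z=37 is smaller).
The complete sequence is Be2+ < Ca2+ < K+ < Rb+ < Se2-. Rb+ sits at position 4.

4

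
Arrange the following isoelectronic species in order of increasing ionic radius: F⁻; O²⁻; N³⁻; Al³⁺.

These species are isoelectronic with 10 electrons. The only difference is the number of protons: Al³⁺ (Z=13), F⁻ (Z=9), O²⁻ (Z=8), N³⁻ (Z=7). The strongest nuclear pull (Al³⁺) gives the smallest ion.

Al³⁺ < F⁻ < O²⁻ < N³⁻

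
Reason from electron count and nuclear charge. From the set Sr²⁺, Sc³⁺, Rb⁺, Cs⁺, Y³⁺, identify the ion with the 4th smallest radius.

Tabulating Z and e⁻: Sc³⁺: 18 e⁻, Z=21, Y³⁺: 36 e⁻, Z=39, Sr²⁺: 36 e⁻, Z=38, Rb⁺: 36 e⁻, Z=37, Cs⁺: 54 e⁻, Z=55. Sc³⁺ < Y³⁺ (same group, period 4 vs 5); Y³⁺ < Sr²⁺ (isoelectronic, higher Z=39 is smaller); Sr²⁺ < Rb⁺ (isoelectronic, higher Z=38 is smaller); Rb⁺ < Cs⁺ (same group, 1 shell fewer).
Ordering: Sc³⁺ < Y³⁺ < Sr²⁺ < Rb⁺ < Cs⁺. The 4th smallest is Rb⁺.

Rb⁺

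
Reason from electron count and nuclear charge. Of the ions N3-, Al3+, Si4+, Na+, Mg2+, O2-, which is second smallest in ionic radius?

These species are isoelectronic with 10 electrons. The only difference is the number of protons: Si4+ (Z=14), Al3+ (Z=13), Mg2+ (Z=12), Na+ (Z=11), O2- (Z=8), N3- (Z=7). The strongest nuclear pull (Si4+) gives the smallest ion.
That gives Si4+ < Al3+ < Mg2+ < Na+ < O2- < N3-. From the smallest end, number 2 is Al3+.

Al3+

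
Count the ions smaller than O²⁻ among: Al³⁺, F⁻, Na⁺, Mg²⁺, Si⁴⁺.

5

Isoelectronic series (10 e⁻ each). Size is set by nuclear charge: more protons means a smaller ion. Si⁴⁺ (Z=14), Al³⁺ (Z=13), Mg²⁺ (Z=12), Na⁺ (Z=11), F⁻ (Z=9), O²⁻ (Z=8).
Ordering all of them (including O²⁻) by radius gives Si⁴⁺ < Al³⁺ < Mg²⁺ < Na⁺ < F⁻ < O²⁻. That's 5.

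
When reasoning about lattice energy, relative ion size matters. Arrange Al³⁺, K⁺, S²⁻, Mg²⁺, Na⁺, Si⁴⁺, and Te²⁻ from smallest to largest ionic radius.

Si⁴⁺ < Al³⁺ < Mg²⁺ < Na⁺ < K⁺ < S²⁻ < Te²⁻

Tabulating Z and e⁻: Si⁴⁺ has 10 e⁻ (Z=14), Al³⁺ has 10 e⁻ (Z=13), Mg²⁺ has 10 e⁻ (Z=12), Na⁺ has 10 e⁻ (Z=11), K⁺ has 18 e⁻ (Z=19), S²⁻ has 18 e⁻ (Z=16), Te²⁻ has 54 e⁻ (Z=52). Si⁴⁺ < Al³⁺ (both 10 e⁻, Z=14>13); Al³⁺ < Mg²⁺ (isoelectronic, higher Z=13 is smaller); Mg²⁺ < Na⁺ (isoelectronic, higher Z=12 is smaller); Na⁺ < K⁺ (same group, 1 shell fewer); K⁺ < S²⁻ (both 18 e⁻, Z=19>16); S²⁻ < Te²⁻ (same group, 2 shells fewer).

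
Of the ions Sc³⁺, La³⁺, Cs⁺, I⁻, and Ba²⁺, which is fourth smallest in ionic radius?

Electron counts and nuclear charges: Sc³⁺ has 18 e⁻ (Z=21), La³⁺ has 54 e⁻ (Z=57), Ba²⁺ has 54 e⁻ (Z=56), Cs⁺ has 54 e⁻ (Z=55), I⁻ has 54 e⁻ (Z=53). Sc³⁺ < La³⁺ (same group, period 4 vs 6); La³⁺ < Ba²⁺ (isoelectronic, higher Z=57 is smaller); Ba²⁺ < Cs⁺ (isoelectronic, higher Z=56 is smaller); Cs⁺ < I⁻ (both 54 e⁻, Z=55>53).
So the order is Sc³⁺ < La³⁺ < Ba²⁺ < Cs⁺ < I⁻; the 4th-smallest ion is Cs⁺.

Cs⁺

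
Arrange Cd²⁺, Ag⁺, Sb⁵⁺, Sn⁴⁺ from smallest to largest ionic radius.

All of these have 46 electrons (isoelectronic). With the same electron cloud, the ion with the most protons pulls it in tightest. Nuclear charges: Sb⁵⁺ (Z=51), Sn⁴⁺ (Z=50), Cd²⁺ (Z=48), Ag⁺ (Z=47). Highest Z is smallest.

Sb⁵⁺ < Sn⁴⁺ < Cd²⁺ < Ag⁺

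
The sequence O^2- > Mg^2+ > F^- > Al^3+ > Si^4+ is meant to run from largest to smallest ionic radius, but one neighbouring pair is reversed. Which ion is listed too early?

Mg^2+

The pair Mg^2+, F^- is the wrong way round — Mg^2+ and F^- share 10 electrons; the higher nuclear charge on Mg (Z=12) contracts it more, so Mg^2+ < F^-. All other adjacent pairs agree with periodic trends, so Mg^2+ is the misplaced ion.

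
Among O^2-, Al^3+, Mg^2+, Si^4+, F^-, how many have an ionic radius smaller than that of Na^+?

3

Isoelectronic series (10 e⁻ each). Size is set by nuclear charge: more protons means a smaller ion. Si^4+ (Z=14), Al^3+ (Z=13), Mg^2+ (Z=12), Na^+ (Z=11), F^- (Z=9), O^2- (Z=8).
Relative to Na^+, the ions that are smaller are Si^4+, Al^3+, Mg^2+. So 3 are smaller.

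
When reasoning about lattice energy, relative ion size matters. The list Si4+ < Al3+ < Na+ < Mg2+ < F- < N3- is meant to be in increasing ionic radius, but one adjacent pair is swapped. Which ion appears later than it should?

Mg2+

Check each adjacent pair. Na+ and Mg2+ are reversed: Mg2+ and Na+ share 10 electrons; the higher nuclear charge on Mg (Z=12) contracts it more, so Mg2+ < Na+. No other neighbouring pair contradicts the periodic trends, so Mg2+ is the ion listed too late.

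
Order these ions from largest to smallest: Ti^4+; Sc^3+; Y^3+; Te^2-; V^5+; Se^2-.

Te^2- > Se^2- > Y^3+ > Sc^3+ > Ti^4+ > V^5+

V^5+ (Z=23, 18 e⁻), Ti^4+ (Z=22, 18 e⁻), Sc^3+ (Z=21, 18 e⁻), Y^3+ (Z=39, 36 e⁻), Se^2- (Z=34, 36 e⁻), Te^2- (Z=52, 54 e⁻). V^5+ < Ti^4+ (isoelectronic, higher Z=23 is smaller); Ti^4+ < Sc^3+ (isoelectronic, higher Z=22 is smaller); Sc^3+ < Y^3+ (same group, period 4 vs 5); Y^3+ < Se^2- (both 36 e⁻, Z=39>34); Se^2- < Te^2- (same group, period 4 vs 5).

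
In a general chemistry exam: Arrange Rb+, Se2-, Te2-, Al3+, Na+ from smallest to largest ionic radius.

First list Z and electron count for each: Al3+ (Z=13, 10 e⁻), Na+ (Z=11, 10 e⁻), Rb+ (Z=37, 36 e⁻), Se2- (Z=34, 36 e⁻), Te2- (Z=52, 54 e⁻). Al3+ < Na+ (both 10 e⁻, Z=13>11); Na+ < Rb+ (same group, period 3 vs 5); Rb+ < Se2- (isoelectronic, higher Z=37 is smaller); Se2- < Te2- (same group, 1 shell fewer).

Al3+ < Na+ < Rb+ < Se2- < Te2-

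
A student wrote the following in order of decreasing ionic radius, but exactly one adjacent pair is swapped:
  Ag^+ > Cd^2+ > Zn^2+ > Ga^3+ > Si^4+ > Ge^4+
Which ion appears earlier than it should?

Si^4+

The pair Si^4+, Ge^4+ is the wrong way round — both in group 14 with the same charge; Si^4+ (period 3) has the smaller radius. All other adjacent pairs agree with periodic trends, so Si^4+ is the misplaced ion.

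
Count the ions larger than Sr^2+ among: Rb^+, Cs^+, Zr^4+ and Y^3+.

2

Zr^4+: 36 e⁻, Z=40, Y^3+: 36 e⁻, Z=39, Sr^2+: 36 e⁻, Z=38, Rb^+: 36 e⁻, Z=37, Cs^+: 54 e⁻, Z=55. Zr^4+ < Y^3+ (both 36 e⁻, Z=40>39); Y^3+ < Sr^2+ (both 36 e⁻, Z=39>38); Sr^2+ < Rb^+ (both 36 e⁻, Z=38>37); Rb^+ < Cs^+ (same group, 1 shell fewer).
Relative to Sr^2+, the ions that are larger are Rb^+, Cs^+. So 2 are larger.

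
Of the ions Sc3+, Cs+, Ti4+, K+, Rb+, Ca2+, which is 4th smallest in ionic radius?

K+

Electron counts and nuclear charges: Ti4+ (Z=22, 18 e⁻), Sc3+ (Z=21, 18 e⁻), Ca2+ (Z=20, 18 e⁻), K+ (Z=19, 18 e⁻), Rb+ (Z=37, 36 e⁻), Cs+ (Z=55, 54 e⁻). Ti4+ < Sc3+ (isoelectronic, higher Z=22 is smaller); Sc3+ < Ca2+ (both 18 e⁻, Z=21>20); Ca2+ < K+ (both 18 e⁻, Z=20>19); K+ < Rb+ (same group, period 4 vs 5); Rb+ < Cs+ (same group, period 5 vs 6).
Full ascending order: Ti4+ < Sc3+ < Ca2+ < K+ < Rb+ < Cs+. Counting from the smallest, position 4 is K+.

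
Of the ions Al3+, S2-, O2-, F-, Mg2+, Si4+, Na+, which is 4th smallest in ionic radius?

Na+

Tabulating Z and e⁻: Si4+ (Z=14, 10 e⁻), Al3+ (Z=13, 10 e⁻), Mg2+ (Z=12, 10 e⁻), Na+ (Z=11, 10 e⁻), F- (Z=9, 10 e⁻), O2- (Z=8, 10 e⁻), S2- (Z=16, 18 e⁻). Si4+ < Al3+ (both 10 e⁻, Z=14>13); Al3+ < Mg2+ (isoelectronic, higher Z=13 is smaller); Mg2+ < Na+ (both 10 e⁻, Z=12>11); Na+ < F- (isoelectronic, higher Z=11 is smaller); F- < O2- (both 10 e⁻, Z=9>8); O2- < S2- (same group, period 2 vs 3).
Ordering: Si4+ < Al3+ < Mg2+ < Na+ < F- < O2- < S2-. The 4th smallest is Na+.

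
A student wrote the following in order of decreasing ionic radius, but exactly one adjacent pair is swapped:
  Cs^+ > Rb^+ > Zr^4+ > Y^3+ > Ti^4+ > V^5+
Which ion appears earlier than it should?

Compare adjacent ions: they are isoelectronic (36 e⁻) and Zr has more protons than Y (40 vs 39), making Zr^4+ smaller — yet in this decreasing list Zr^4+ sits before Y^3+. Nothing else is reversed, so Zr^4+ should move one place to the right.

Zr^4+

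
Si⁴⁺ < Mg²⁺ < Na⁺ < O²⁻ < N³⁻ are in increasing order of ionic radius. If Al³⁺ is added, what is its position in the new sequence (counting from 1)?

These species are isoelectronic with 10 electrons. The only difference is the number of protons: Si⁴⁺ (Z=14), Al³⁺ (Z=13), Mg²⁺ (Z=12), Na⁺ (Z=11), O²⁻ (Z=8), N³⁻ (Z=7). The strongest nuclear pull (Si⁴⁺) gives the smallest ion.
With Al³⁺ included the full order is Si⁴⁺ < Al³⁺ < Mg²⁺ < Na⁺ < O²⁻ < N³⁻, so it takes position 2.

2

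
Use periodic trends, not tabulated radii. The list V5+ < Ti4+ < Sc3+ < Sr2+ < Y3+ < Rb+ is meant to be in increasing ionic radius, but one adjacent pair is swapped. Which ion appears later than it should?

Y3+

Check each adjacent pair. Sr2+ and Y3+ are reversed: both have 36 electrons but Z(Y)=39 > Z(Sr)=38, so Y3+ should be the smaller of the two. No other neighbouring pair contradicts the periodic trends, so Y3+ is the ion listed too late.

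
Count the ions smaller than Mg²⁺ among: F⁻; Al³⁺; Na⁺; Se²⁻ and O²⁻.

Work out protons and electrons: Al³⁺ has 10 e⁻ (Z=13), Mg²⁺ has 10 e⁻ (Z=12), Na⁺ has 10 e⁻ (Z=11), F⁻ has 10 e⁻ (Z=9), O²⁻ has 10 e⁻ (Z=8), Se²⁻ has 36 e⁻ (Z=34). Al³⁺ < Mg²⁺ (both 10 e⁻, Z=13>12); Mg²⁺ < Na⁺ (both 10 e⁻, Z=12>11); Na⁺ < F⁻ (both 10 e⁻, Z=11>9); F⁻ < O²⁻ (both 10 e⁻, Z=9>8); O²⁻ < Se²⁻ (same group, period 2 vs 4).
Relative to Mg²⁺, the ions that are smaller are Al³⁺. So 1 is smaller.

1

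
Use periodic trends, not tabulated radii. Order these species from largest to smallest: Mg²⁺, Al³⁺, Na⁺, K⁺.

Al³⁺: 10 e⁻, Z=13, Mg²⁺: 10 e⁻, Z=12, Na⁺: 10 e⁻, Z=11, K⁺: 18 e⁻, Z=19. Al³⁺ < Mg²⁺ (both 10 e⁻, Z=13>12); Mg²⁺ < Na⁺ (isoelectronic, higher Z=12 is smaller); Na⁺ < K⁺ (same group, period 3 vs 4).

K⁺ > Na⁺ > Mg²⁺ > Al³⁺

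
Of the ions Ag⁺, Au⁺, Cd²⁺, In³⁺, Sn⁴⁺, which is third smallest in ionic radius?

Tabulating Z and e⁻: Sn⁴⁺ has 46 e⁻ (Z=50), In³⁺ has 46 e⁻ (Z=49), Cd²⁺ has 46 e⁻ (Z=48), Ag⁺ has 46 e⁻ (Z=47), Au⁺ has 78 e⁻ (Z=79). Sn⁴⁺ < In³⁺ (both 46 e⁻, Z=50>49); In³⁺ < Cd²⁺ (both 46 e⁻, Z=49>48); Cd²⁺ < Ag⁺ (both 46 e⁻, Z=48>47); Ag⁺ < Au⁺ (same group, 1 shell fewer).
That gives Sn⁴⁺ < In³⁺ < Cd²⁺ < Ag⁺ < Au⁺. From the smallest end, number 3 is Cd²⁺.

Cd²⁺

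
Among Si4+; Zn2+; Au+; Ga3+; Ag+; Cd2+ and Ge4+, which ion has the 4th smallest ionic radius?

Zn2+

First list Z and electron count for each: Si4+ (Z=14, 10 e⁻), Ge4+ (Z=32, 28 e⁻), Ga3+ (Z=31, 28 e⁻), Zn2+ (Z=30, 28 e⁻), Cd2+ (Z=48, 46 e⁻), Ag+ (Z=47, 46 e⁻), Au+ (Z=79, 78 e⁻). Si4+ < Ge4+ (same group, period 3 vs 4); Ge4+ < Ga3+ (isoelectronic, higher Z=32 is smaller); Ga3+ < Zn2+ (both 28 e⁻, Z=31>30); Zn2+ < Cd2+ (same group, period 4 vs 5); Cd2+ < Ag+ (both 46 e⁻, Z=48>47); Ag+ < Au+ (same group, period 5 vs 6).
Full ascending order: Si4+ < Ge4+ < Ga3+ < Zn2+ < Cd2+ < Ag+ < Au+. Counting from the smallest, position 4 is Zn2+.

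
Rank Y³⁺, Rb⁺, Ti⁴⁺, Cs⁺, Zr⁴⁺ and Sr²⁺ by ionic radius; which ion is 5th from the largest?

Zr⁴⁺

Electron counts and nuclear charges: Ti⁴⁺ has 18 e⁻ (Z=22), Zr⁴⁺ has 36 e⁻ (Z=40), Y³⁺ has 36 e⁻ (Z=39), Sr²⁺ has 36 e⁻ (Z=38), Rb⁺ has 36 e⁻ (Z=37), Cs⁺ has 54 e⁻ (Z=55). Ti⁴⁺ < Zr⁴⁺ (same group, period 4 vs 5); Zr⁴⁺ < Y³⁺ (isoelectronic, higher Z=40 is smaller); Y³⁺ < Sr²⁺ (both 36 e⁻, Z=39>38); Sr²⁺ < Rb⁺ (both 36 e⁻, Z=38>37); Rb⁺ < Cs⁺ (same group, 1 shell fewer).
That gives Ti⁴⁺ < Zr⁴⁺ < Y³⁺ < Sr²⁺ < Rb⁺ < Cs⁺. From the largest end, number 5 is Zr⁴⁺.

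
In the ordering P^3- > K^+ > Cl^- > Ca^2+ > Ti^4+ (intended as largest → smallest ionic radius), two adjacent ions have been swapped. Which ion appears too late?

Cl^-

Scanning neighbour by neighbour, only K^+/Cl^- violates a trend: K^+ and Cl^- share 18 electrons; the higher nuclear charge on K (Z=19) contracts it more, so K^+ < Cl^-. That makes Cl^- the one sitting a position late relative to where it belongs.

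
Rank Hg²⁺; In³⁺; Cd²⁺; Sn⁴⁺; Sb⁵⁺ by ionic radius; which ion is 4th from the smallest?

Work out protons and electrons: Sb⁵⁺: 46 e⁻, Z=51, Sn⁴⁺: 46 e⁻, Z=50, In³⁺: 46 e⁻, Z=49, Cd²⁺: 46 e⁻, Z=48, Hg²⁺: 78 e⁻, Z=80. Sb⁵⁺ < Sn⁴⁺ (both 46 e⁻, Z=51>50); Sn⁴⁺ < In³⁺ (isoelectronic, higher Z=50 is smaller); In³⁺ < Cd²⁺ (isoelectronic, higher Z=49 is smaller); Cd²⁺ < Hg²⁺ (same group, 1 shell fewer).
Full ascending order: Sb⁵⁺ < Sn⁴⁺ < In³⁺ < Cd²⁺ < Hg²⁺. Counting from the smallest, position 4 is Cd²⁺.

Cd²⁺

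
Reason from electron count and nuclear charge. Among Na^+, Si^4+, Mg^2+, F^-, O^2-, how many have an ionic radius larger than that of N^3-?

0

Isoelectronic series (10 e⁻ each). Size is set by nuclear charge: more protons means a smaller ion. Si^4+ (Z=14), Mg^2+ (Z=12), Na^+ (Z=11), F^- (Z=9), O^2- (Z=8), N^3- (Z=7).
Relative to N^3-, the ions that are larger are none. That's 0.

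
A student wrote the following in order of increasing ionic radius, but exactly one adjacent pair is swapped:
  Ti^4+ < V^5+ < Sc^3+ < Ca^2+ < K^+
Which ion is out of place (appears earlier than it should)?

Ti^4+

Scanning neighbour by neighbour, only Ti^4+/V^5+ violates a trend: V^5+ and Ti^4+ share 18 electrons; the higher nuclear charge on V (Z=23) contracts it more, so V^5+ < Ti^4+. That makes Ti^4+ the one sitting a position early relative to where it belongs.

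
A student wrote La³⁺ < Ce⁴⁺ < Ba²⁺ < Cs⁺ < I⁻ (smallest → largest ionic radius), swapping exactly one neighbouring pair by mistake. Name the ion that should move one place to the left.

Ce⁴⁺

Check each adjacent pair. La³⁺ and Ce⁴⁺ are reversed: Ce⁴⁺ and La³⁺ share 54 electrons; the higher nuclear charge on Ce (Z=58) contracts it more, so Ce⁴⁺ < La³⁺. No other neighbouring pair contradicts the periodic trends, so Ce⁴⁺ is the ion listed too late.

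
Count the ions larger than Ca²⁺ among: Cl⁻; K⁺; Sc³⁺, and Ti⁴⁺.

These species are isoelectronic with 18 electrons. The only difference is the number of protons: Ti⁴⁺ (Z=22), Sc³⁺ (Z=21), Ca²⁺ (Z=20), K⁺ (Z=19), Cl⁻ (Z=17). The strongest nuclear pull (Ti⁴⁺) gives the smallest ion.
Placing each against Ca²⁺: smaller — Ti⁴⁺, Sc³⁺; larger — K⁺, Cl⁻. That's 2.

2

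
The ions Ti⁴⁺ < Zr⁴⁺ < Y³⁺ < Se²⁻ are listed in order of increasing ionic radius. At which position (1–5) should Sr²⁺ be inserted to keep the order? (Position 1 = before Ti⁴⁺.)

Tabulating Z and e⁻: Ti⁴⁺ has 18 e⁻ (Z=22), Zr⁴⁺ has 36 e⁻ (Z=40), Y³⁺ has 36 e⁻ (Z=39), Sr²⁺ has 36 e⁻ (Z=38), Se²⁻ has 36 e⁻ (Z=34). Ti⁴⁺ < Zr⁴⁺ (same group, 1 shell fewer); Zr⁴⁺ < Y³⁺ (isoelectronic, higher Z=40 is smaller); Y³⁺ < Sr²⁺ (both 36 e⁻, Z=39>38); Sr²⁺ < Se²⁻ (both 36 e⁻, Z=38>34).
With Sr²⁺ included the full order is Ti⁴⁺ < Zr⁴⁺ < Y³⁺ < Sr²⁺ < Se²⁻, so it takes position 4.

4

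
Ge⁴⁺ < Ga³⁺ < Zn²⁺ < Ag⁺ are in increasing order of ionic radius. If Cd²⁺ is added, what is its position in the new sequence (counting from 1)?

4

First list Z and electron count for each: Ge⁴⁺: 28 e⁻, Z=32, Ga³⁺: 28 e⁻, Z=31, Zn²⁺: 28 e⁻, Z=30, Cd²⁺: 46 e⁻, Z=48, Ag⁺: 46 e⁻, Z=47. Ge⁴⁺ < Ga³⁺ (isoelectronic, higher Z=32 is smaller); Ga³⁺ < Zn²⁺ (both 28 e⁻, Z=31>30); Zn²⁺ < Cd²⁺ (same group, period 4 vs 5); Cd²⁺ < Ag⁺ (isoelectronic, higher Z=48 is smaller).
The complete sequence is Ge⁴⁺ < Ga³⁺ < Zn²⁺ < Cd²⁺ < Ag⁺. Cd²⁺ sits at position 4.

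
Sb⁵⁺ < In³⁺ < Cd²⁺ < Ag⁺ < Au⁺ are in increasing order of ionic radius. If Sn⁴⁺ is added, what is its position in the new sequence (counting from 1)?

2

Electron counts and nuclear charges: Sb⁵⁺: 46 e⁻, Z=51, Sn⁴⁺: 46 e⁻, Z=50, In³⁺: 46 e⁻, Z=49, Cd²⁺: 46 e⁻, Z=48, Ag⁺: 46 e⁻, Z=47, Au⁺: 78 e⁻, Z=79. Sb⁵⁺ < Sn⁴⁺ (isoelectronic, higher Z=51 is smaller); Sn⁴⁺ < In³⁺ (both 46 e⁻, Z=50>49); In³⁺ < Cd²⁺ (both 46 e⁻, Z=49>48); Cd²⁺ < Ag⁺ (both 46 e⁻, Z=48>47); Ag⁺ < Au⁺ (same group, period 5 vs 6).
The complete sequence is Sb⁵⁺ < Sn⁴⁺ < In³⁺ < Cd²⁺ < Ag⁺ < Au⁺. Sn⁴⁺ sits at position 2.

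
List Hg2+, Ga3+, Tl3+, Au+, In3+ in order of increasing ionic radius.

Ga3+ < In3+ < Tl3+ < Hg2+ < Au+

Electron counts and nuclear charges: Ga3+ (Z=31, 28 e⁻), In3+ (Z=49, 46 e⁻), Tl3+ (Z=81, 78 e⁻), Hg2+ (Z=80, 78 e⁻), Au+ (Z=79, 78 e⁻). Ga3+ < In3+ (same group, 1 shell fewer); In3+ < Tl3+ (same group, 1 shell fewer); Tl3+ < Hg2+ (both 78 e⁻, Z=81>80); Hg2+ < Au+ (isoelectronic, higher Z=80 is smaller).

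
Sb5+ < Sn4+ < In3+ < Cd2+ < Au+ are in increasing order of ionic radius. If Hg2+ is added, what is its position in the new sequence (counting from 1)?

5

Work out protons and electrons: Sb5+ has 46 e⁻ (Z=51), Sn4+ has 46 e⁻ (Z=50), In3+ has 46 e⁻ (Z=49), Cd2+ has 46 e⁻ (Z=48), Hg2+ has 78 e⁻ (Z=80), Au+ has 78 e⁻ (Z=79). Sb5+ < Sn4+ (isoelectronic, higher Z=51 is smaller); Sn4+ < In3+ (both 46 e⁻, Z=50>49); In3+ < Cd2+ (both 46 e⁻, Z=49>48); Cd2+ < Hg2+ (same group, 1 shell fewer); Hg2+ < Au+ (isoelectronic, higher Z=80 is smaller).
Putting Hg2+ in gives Sb5+ < Sn4+ < In3+ < Cd2+ < Hg2+ < Au+; it lands at slot 5.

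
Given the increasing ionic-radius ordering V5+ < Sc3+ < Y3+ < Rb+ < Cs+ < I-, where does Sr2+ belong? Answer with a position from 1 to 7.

Tabulating Z and e⁻: V5+ (Z=23, 18 e⁻), Sc3+ (Z=21, 18 e⁻), Y3+ (Z=39, 36 e⁻), Sr2+ (Z=38, 36 e⁻), Rb+ (Z=37, 36 e⁻), Cs+ (Z=55, 54 e⁻), I- (Z=53, 54 e⁻). V5+ < Sc3+ (isoelectronic, higher Z=23 is smaller); Sc3+ < Y3+ (same group, period 4 vs 5); Y3+ < Sr2+ (isoelectronic, higher Z=39 is smaller); Sr2+ < Rb+ (both 36 e⁻, Z=38>37); Rb+ < Cs+ (same group, period 5 vs 6); Cs+ < I- (isoelectronic, higher Z=55 is smaller).
The complete sequence is V5+ < Sc3+ < Y3+ < Sr2+ < Rb+ < Cs+ < I-. Sr2+ sits at position 4.

4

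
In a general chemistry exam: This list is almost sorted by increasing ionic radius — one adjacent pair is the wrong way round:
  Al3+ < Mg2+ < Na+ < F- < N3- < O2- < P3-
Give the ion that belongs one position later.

Check each adjacent pair. N3- and O2- are reversed: both have 10 electrons but Z(O)=8 > Z(N)=7, so O2- should be the smaller of the two. No other neighbouring pair contradicts the periodic trends, so N3- is the ion listed too early.

N3-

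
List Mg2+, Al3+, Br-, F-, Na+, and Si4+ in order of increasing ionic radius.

Si4+ < Al3+ < Mg2+ < Na+ < F- < Br-

Work out protons and electrons: Si4+ has 10 e⁻ (Z=14), Al3+ has 10 e⁻ (Z=13), Mg2+ has 10 e⁻ (Z=12), Na+ has 10 e⁻ (Z=11), F- has 10 e⁻ (Z=9), Br- has 36 e⁻ (Z=35). Si4+ < Al3+ (both 10 e⁻, Z=14>13); Al3+ < Mg2+ (isoelectronic, higher Z=13 is smaller); Mg2+ < Na+ (both 10 e⁻, Z=12>11); Na+ < F- (isoelectronic, higher Z=11 is smaller); F- < Br- (same group, period 2 vs 4).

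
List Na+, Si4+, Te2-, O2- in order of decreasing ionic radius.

Si4+: 10 e⁻, Z=14, Na+: 10 e⁻, Z=11, O2-: 10 e⁻, Z=8, Te2-: 54 e⁻, Z=52. Si4+ < Na+ (isoelectronic, higher Z=14 is smaller); Na+ < O2- (both 10 e⁻, Z=11>8); O2- < Te2- (same group, period 2 vs 5).

Te2- > O2- > Na+ > Si4+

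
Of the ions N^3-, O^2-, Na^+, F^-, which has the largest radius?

These species are isoelectronic with 10 electrons. The only difference is the number of protons: Na^+ (Z=11), F^- (Z=9), O^2- (Z=8), N^3- (Z=7). The strongest nuclear pull (Na^+) gives the smallest ion.

N^3-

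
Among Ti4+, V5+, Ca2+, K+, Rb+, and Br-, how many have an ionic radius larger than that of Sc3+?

First list Z and electron count for each: V5+ (Z=23, 18 e⁻), Ti4+ (Z=22, 18 e⁻), Sc3+ (Z=21, 18 e⁻), Ca2+ (Z=20, 18 e⁻), K+ (Z=19, 18 e⁻), Rb+ (Z=37, 36 e⁻), Br- (Z=35, 36 e⁻). V5+ < Ti4+ (both 18 e⁻, Z=23>22); Ti4+ < Sc3+ (both 18 e⁻, Z=22>21); Sc3+ < Ca2+ (both 18 e⁻, Z=21>20); Ca2+ < K+ (isoelectronic, higher Z=20 is smaller); K+ < Rb+ (same group, 1 shell fewer); Rb+ < Br- (isoelectronic, higher Z=37 is smaller).
Overall: V5+ < Ti4+ < Sc3+ < Ca2+ < K+ < Rb+ < Br-. Sc3+ has 2 below it and 4 above. Count: 4.

4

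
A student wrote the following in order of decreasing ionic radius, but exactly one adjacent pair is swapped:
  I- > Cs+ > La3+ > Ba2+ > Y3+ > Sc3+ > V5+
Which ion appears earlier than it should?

The pair La3+, Ba2+ is the wrong way round — La3+ and Ba2+ share 54 electrons; the higher nuclear charge on La (Z=57) contracts it more, so La3+ < Ba2+. All other adjacent pairs agree with periodic trends, so La3+ is the misplaced ion.

La3+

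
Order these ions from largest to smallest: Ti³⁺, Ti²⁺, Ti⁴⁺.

Ti²⁺ > Ti³⁺ > Ti⁴⁺

Same element, different charge: the more highly charged cation has fewer electrons and a greater effective nuclear charge per electron, making Ti⁴⁺ the smallest.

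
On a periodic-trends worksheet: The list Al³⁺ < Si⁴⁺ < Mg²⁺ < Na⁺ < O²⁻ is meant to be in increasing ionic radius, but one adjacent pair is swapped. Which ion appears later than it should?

Compare adjacent ions: both have 10 electrons but Z(Si)=14 > Z(Al)=13, so Si⁴⁺ should be the smaller of the two — yet in this increasing list Al³⁺ sits before Si⁴⁺. Nothing else is reversed, so Si⁴⁺ should move one place to the left.

Si⁴⁺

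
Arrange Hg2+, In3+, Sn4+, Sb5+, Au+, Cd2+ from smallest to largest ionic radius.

Sb5+ < Sn4+ < In3+ < Cd2+ < Hg2+ < Au+

Work out protons and electrons: Sb5+ (Z=51, 46 e⁻), Sn4+ (Z=50, 46 e⁻), In3+ (Z=49, 46 e⁻), Cd2+ (Z=48, 46 e⁻), Hg2+ (Z=80, 78 e⁻), Au+ (Z=79, 78 e⁻). Sb5+ < Sn4+ (both 46 e⁻, Z=51>50); Sn4+ < In3+ (both 46 e⁻, Z=50>49); In3+ < Cd2+ (isoelectronic, higher Z=49 is smaller); Cd2+ < Hg2+ (same group, period 5 vs 6); Hg2+ < Au+ (both 78 e⁻, Z=80>79).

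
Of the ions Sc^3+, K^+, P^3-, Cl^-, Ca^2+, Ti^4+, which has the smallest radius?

Ti^4+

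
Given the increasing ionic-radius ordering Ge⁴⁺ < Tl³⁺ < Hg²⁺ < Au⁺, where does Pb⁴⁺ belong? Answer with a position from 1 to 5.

2

Work out protons and electrons: Ge⁴⁺ has 28 e⁻ (Z=32), Pb⁴⁺ has 78 e⁻ (Z=82), Tl³⁺ has 78 e⁻ (Z=81), Hg²⁺ has 78 e⁻ (Z=80), Au⁺ has 78 e⁻ (Z=79). Ge⁴⁺ < Pb⁴⁺ (same group, period 4 vs 6); Pb⁴⁺ < Tl³⁺ (isoelectronic, higher Z=82 is smaller); Tl³⁺ < Hg²⁺ (isoelectronic, higher Z=81 is smaller); Hg²⁺ < Au⁺ (both 78 e⁻, Z=80>79).
Putting Pb⁴⁺ in gives Ge⁴⁺ < Pb⁴⁺ < Tl³⁺ < Hg²⁺ < Au⁺; it lands at slot 2.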